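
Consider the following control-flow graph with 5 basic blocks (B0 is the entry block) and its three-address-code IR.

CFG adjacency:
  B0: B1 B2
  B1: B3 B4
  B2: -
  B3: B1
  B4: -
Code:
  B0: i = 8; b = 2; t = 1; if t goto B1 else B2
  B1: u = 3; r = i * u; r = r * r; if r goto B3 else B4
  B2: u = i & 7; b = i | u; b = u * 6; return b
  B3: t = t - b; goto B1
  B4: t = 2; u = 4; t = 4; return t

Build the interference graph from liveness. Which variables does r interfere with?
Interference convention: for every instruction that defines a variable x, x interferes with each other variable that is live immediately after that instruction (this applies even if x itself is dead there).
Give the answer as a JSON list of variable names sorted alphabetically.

Block summaries:
  B0 def {b,i,t} use ∅
  B1 def {r,u} use {i}
  B2 def {b,u} use {i}
  B3 def {t} use {b,t}
  B4 def {t,u} use ∅

Liveness:
  live B0: ∅→{b,i,t}
  live B1: {b,i,t}→{b,i,t}
  live B2: {i}→∅
  live B3: {b,i,t}→{b,i,t}
  live B4: ∅→∅

Interference:
  b — {i,r,t,u}
  i — {b,r,t,u}
  r — {b,i,t}
  t — {b,i,r,u}
  u — {b,i,t}

N(r) = ["b", "i", "t"]

Answer: ["b", "i", "t"]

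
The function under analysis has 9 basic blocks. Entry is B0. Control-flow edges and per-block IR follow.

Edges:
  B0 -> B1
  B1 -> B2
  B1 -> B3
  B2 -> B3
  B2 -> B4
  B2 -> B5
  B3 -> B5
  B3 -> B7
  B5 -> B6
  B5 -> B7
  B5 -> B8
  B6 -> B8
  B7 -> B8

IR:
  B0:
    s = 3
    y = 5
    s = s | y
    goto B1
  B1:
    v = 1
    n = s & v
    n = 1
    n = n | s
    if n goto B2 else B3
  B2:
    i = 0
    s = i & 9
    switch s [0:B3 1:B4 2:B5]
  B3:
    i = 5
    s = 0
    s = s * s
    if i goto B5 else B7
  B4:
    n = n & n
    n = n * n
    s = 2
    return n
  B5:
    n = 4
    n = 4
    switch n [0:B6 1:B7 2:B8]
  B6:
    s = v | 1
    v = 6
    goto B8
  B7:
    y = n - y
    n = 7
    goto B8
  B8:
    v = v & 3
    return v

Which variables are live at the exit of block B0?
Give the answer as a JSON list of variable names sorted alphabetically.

Answer: ["s", "y"]

Working:
Per-block:
  B0 def {s,y} use ∅
  B1 def {n,v} use {s}
  B2 def {i,s} use ∅
  B3 def {i,s} use ∅
  B4 def {n,s} use {n}
  B5 def {n} use ∅
  B6 def {s,v} use {v}
  B7 def {n,y} use {n,y}
  B8 def {v} use {v}

Backward fixpoint:
  B0 li=∅ lo={s,y}
  B1 li={s,y} lo={n,v,y}
  B2 li={n,v,y} lo={n,v,y}
  B3 li={n,v,y} lo={n,v,y}
  B4 li={n} lo=∅
  B5 li={v,y} lo={n,v,y}
  B6 li={v} lo={v}
  B7 li={n,v,y} lo={v}
  B8 li={v} lo=∅

live-out(B0) = ["s", "y"]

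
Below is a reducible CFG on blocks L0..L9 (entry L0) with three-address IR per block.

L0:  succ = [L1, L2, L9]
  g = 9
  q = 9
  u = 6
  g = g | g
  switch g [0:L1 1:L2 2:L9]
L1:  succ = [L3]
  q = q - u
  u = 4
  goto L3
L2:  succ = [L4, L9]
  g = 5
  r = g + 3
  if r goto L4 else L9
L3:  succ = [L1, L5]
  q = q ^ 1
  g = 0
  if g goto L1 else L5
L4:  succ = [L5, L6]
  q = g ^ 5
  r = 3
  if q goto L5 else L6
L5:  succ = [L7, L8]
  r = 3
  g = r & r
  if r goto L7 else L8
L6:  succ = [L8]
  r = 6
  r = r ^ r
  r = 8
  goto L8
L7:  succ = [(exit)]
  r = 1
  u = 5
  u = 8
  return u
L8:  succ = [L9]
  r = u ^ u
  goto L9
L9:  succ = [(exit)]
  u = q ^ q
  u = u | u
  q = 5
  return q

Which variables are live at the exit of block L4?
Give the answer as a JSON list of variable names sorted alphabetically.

Block summaries:
  L0: {g,q,u} / ∅
  L1: {q,u} / {q,u}
  L2: {g,r} / ∅
  L3: {g,q} / {q}
  L4: {q,r} / {g}
  L5: {g,r} / ∅
  L6: {r} / ∅
  L7: {r,u} / ∅
  L8: {r} / {u}
  L9: {q,u} / {q}

Backward fixpoint:
  live L0: ∅→{q,u}
  live L1: {q,u}→{q,u}
  live L2: {q,u}→{g,q,u}
  live L3: {q,u}→{q,u}
  live L4: {g,u}→{q,u}
  live L5: {q,u}→{q,u}
  live L6: {q,u}→{q,u}
  live L7: ∅→∅
  live L8: {q,u}→{q}
  live L9: {q}→∅

live-out(L4) = ["q", "u"]

Answer: ["q", "u"]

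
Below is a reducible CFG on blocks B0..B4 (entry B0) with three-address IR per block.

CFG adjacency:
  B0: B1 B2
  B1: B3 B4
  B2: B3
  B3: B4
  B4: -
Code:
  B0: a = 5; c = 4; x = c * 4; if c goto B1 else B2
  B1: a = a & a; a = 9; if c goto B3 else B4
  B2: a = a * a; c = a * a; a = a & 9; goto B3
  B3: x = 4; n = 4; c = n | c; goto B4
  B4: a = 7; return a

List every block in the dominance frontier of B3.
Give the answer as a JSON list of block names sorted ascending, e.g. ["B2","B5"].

Answer: ["B4"]

Analysis:
idom tree: B1←B0 B2←B0 B3←B0 B4←B0
Join-block Dom:
  B3: preds {B1,B2}: {B0,B1} ∩ {B0,B2} = {B0}; idom=B0
  B4: preds {B1,B3}: {B0,B1} ∩ {B0,B3} = {B0}; idom=B0

Frontier:
  B3←B1: walk B1 to B0
  B3←B2: walk B2 to B0
  B4←B1: walk B1 to B0
  B4←B3: walk B3 to B0
  B0 → ∅
  B1 → {B3,B4}
  B2 → {B3}
  B3 → {B4}
  B4 → ∅

DF(B3) = ["B4"]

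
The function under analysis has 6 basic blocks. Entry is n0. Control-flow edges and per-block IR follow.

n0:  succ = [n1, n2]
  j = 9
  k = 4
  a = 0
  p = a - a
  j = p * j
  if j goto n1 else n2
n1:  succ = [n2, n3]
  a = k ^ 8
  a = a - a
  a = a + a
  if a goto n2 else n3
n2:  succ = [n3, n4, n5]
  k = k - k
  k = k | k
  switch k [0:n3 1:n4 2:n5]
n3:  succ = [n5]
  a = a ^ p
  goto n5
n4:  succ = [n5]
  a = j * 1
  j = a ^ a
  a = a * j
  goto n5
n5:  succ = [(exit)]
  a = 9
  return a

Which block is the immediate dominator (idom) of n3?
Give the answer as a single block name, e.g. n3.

idom tree: n1←n0 n2←n0 n3←n0 n4←n2 n5←n0
Dom at joins:
  n2: preds {n0,n1}: {n0} ∩ {n0,n1} = {n0}; idom=n0
  n3: preds {n1,n2}: {n0,n1} ∩ {n0,n2} = {n0}; idom=n0
  n5: preds {n2,n3,n4}: {n0,n2} ∩ {n0,n3} ∩ {n0,n2,n4} = {n0}; idom=n0

idom(n3) = n0

Answer: n0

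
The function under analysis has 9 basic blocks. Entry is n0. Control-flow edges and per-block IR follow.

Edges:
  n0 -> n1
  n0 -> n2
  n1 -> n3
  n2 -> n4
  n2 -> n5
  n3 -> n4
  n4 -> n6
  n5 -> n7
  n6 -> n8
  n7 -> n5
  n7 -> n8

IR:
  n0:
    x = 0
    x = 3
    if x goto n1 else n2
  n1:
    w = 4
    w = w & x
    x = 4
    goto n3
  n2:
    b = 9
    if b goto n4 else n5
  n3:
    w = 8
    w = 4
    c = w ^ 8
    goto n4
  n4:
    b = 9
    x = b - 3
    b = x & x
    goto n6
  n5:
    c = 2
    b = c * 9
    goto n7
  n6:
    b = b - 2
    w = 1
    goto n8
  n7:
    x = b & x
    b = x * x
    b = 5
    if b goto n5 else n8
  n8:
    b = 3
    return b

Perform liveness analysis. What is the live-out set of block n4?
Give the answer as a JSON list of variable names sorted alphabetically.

Answer: ["b"]

Analysis:
Block summaries:
  n0 def {x} use ∅
  n1 def {w,x} use {x}
  n2 def {b} use ∅
  n3 def {c,w} use ∅
  n4 def {b,x} use ∅
  n5 def {b,c} use ∅
  n6 def {b,w} use {b}
  n7 def {b,x} use {b,x}
  n8 def {b} use ∅

Live sets:
  n0 li=∅ lo={x}
  n1 li={x} lo=∅
  n2 li={x} lo={x}
  n3 li=∅ lo=∅
  n4 li=∅ lo={b}
  n5 li={x} lo={b,x}
  n6 li={b} lo=∅
  n7 li={b,x} lo={x}
  n8 li=∅ lo=∅

live-out(n4) = ["b"]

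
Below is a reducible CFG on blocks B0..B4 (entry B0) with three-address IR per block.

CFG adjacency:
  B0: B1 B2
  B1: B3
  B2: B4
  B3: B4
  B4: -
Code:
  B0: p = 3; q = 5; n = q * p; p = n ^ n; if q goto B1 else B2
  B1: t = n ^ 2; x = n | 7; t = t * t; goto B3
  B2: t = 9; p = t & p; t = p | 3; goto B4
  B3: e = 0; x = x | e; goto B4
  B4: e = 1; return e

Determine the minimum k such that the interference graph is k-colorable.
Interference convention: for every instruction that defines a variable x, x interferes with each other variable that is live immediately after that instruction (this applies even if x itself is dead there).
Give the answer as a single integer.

def/use:
  B0: def={n,p,q} ue=∅
  B1: def={t,x} ue={n}
  B2: def={p,t} ue={p}
  B3: def={e,x} ue={x}
  B4: def={e} ue=∅

Live sets:
  B0: in=∅ out={n,p}
  B1: in={n} out={x}
  B2: in={p} out=∅
  B3: in={x} out=∅
  B4: in=∅ out=∅

Interference:
  e↔{x}
  n↔{p,q,t}
  p↔{n,q,t}
  q↔{n,p}
  t↔{n,p,x}
  x↔{e,t}

Chromatic number:
  lower bound: {n,p,q} mutually conflict ⇒ χ ≥ 3
  assign e→R1 n→R0 p→R1 q→R2 t→R2 x→R0 — no edge inside a register ⇒ χ ≤ 3
  χ = 3

Answer: 3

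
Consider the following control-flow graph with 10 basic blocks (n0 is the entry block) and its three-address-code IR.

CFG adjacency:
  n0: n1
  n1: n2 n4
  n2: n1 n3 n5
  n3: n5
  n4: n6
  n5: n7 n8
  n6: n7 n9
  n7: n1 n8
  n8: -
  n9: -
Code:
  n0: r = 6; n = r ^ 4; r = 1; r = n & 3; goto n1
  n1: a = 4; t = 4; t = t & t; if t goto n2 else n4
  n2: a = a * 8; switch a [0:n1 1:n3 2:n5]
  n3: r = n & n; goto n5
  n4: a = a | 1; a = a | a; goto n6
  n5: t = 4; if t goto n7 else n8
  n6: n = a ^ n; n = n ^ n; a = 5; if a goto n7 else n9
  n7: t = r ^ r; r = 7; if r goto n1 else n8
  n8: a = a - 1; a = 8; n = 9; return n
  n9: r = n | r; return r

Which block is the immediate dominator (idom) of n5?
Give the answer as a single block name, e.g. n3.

Answer: n2

Working:
idom tree: n1←n0 n2←n1 n3←n2 n4←n1 n5←n2 n6←n4 n7←n1 n8←n1 n9←n6
Join-block Dom:
  n1: preds {n0,n2,n7}: {n0} ∩ {n0,n1,n2} ∩ {n0,n1,n7} = {n0}; idom=n0
  n5: preds {n2,n3}: {n0,n1,n2} ∩ {n0,n1,n2,n3} = {n0,n1,n2}; idom=n2
  n7: preds {n5,n6}: {n0,n1,n2,n5} ∩ {n0,n1,n4,n6} = {n0,n1}; idom=n1
  n8: preds {n5,n7}: {n0,n1,n2,n5} ∩ {n0,n1,n7} = {n0,n1}; idom=n1

idom(n5) = n2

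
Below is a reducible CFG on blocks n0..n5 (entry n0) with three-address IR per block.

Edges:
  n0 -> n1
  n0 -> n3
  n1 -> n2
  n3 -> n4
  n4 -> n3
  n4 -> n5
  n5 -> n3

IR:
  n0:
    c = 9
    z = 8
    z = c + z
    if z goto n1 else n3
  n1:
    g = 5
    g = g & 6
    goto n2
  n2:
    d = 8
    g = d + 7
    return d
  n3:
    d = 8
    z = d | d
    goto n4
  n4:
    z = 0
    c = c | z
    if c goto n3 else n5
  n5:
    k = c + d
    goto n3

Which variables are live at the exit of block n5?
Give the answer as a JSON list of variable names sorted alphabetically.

Block summaries:
  n0: def={c,z} ue=∅
  n1: def={g} ue=∅
  n2: def={d,g} ue=∅
  n3: def={d,z} ue=∅
  n4: def={c,z} ue={c}
  n5: def={k} ue={c,d}

Live sets:
  n0: in=∅ out={c}
  n1: in=∅ out=∅
  n2: in=∅ out=∅
  n3: in={c} out={c,d}
  n4: in={c,d} out={c,d}
  n5: in={c,d} out={c}

live-out(n5) = ["c"]

Answer: ["c"]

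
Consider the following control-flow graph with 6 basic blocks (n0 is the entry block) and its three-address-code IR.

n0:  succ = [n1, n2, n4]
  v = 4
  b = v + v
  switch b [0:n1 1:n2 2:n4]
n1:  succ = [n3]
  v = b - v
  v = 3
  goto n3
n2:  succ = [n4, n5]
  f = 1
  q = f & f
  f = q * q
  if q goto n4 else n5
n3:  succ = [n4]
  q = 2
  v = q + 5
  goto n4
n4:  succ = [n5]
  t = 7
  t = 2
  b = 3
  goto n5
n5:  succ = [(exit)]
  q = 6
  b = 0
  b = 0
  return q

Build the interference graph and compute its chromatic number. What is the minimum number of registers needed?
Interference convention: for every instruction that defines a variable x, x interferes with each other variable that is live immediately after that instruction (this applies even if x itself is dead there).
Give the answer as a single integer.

Answer: 2

Working:
Block summaries:
  n0 def {b,v} use ∅
  n1 def {v} use {b,v}
  n2 def {f,q} use ∅
  n3 def {q,v} use ∅
  n4 def {b,t} use ∅
  n5 def {b,q} use ∅

Backward fixpoint:
  n0: in=∅ out={b,v}
  n1: in={b,v} out=∅
  n2: in=∅ out=∅
  n3: in=∅ out=∅
  n4: in=∅ out=∅
  n5: in=∅ out=∅

Interfere edges:
  b: {q,v}
  f: {q}
  q: {b,f}
  t: ∅
  v: {b}

Registers:
  {b,q} pairwise interfere (2-clique) ⇒ χ ≥ 2
  2-colouring: r0={b,f,t}  r1={q,v}
  χ = 2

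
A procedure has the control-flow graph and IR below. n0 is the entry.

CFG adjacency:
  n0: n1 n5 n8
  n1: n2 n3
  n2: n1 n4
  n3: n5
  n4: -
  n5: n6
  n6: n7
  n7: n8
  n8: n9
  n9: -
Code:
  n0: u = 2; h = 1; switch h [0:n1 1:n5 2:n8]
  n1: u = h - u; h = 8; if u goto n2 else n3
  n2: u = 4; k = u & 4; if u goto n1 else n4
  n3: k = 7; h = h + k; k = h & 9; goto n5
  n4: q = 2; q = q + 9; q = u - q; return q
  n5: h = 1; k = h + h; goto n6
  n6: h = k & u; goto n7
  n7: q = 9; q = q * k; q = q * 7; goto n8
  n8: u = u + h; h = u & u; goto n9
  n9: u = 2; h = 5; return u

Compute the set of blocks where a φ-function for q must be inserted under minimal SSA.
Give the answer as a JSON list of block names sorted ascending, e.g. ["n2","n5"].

idom tree: n1←n0 n2←n1 n3←n1 n4←n2 n5←n0 n6←n5 n7←n6 n8←n0 n9←n8
Dom at joins:
  n1: preds {n0,n2}: {n0} ∩ {n0,n1,n2} = {n0}; idom=n0
  n5: preds {n0,n3}: {n0} ∩ {n0,n1,n3} = {n0}; idom=n0
  n8: preds {n0,n7}: {n0} ∩ {n0,n5,n6,n7} = {n0}; idom=n0

Frontier:
  n1←n0: walk · to n0
  n1←n2: walk n2→n1 to n0
  n5←n0: walk · to n0
  n5←n3: walk n3→n1 to n0
  n8←n0: walk · to n0
  n8←n7: walk n7→n6→n5 to n0
  n0: DF=∅
  n1: DF={n1,n5}
  n2: DF={n1}
  n3: DF={n5}
  n4: DF=∅
  n5: DF={n8}
  n6: DF={n8}
  n7: DF={n8}
  n8: DF=∅
  n9: DF=∅

φ for q: defs {n4,n7}
  DF⁺ = {n8}

Answer: ["n8"]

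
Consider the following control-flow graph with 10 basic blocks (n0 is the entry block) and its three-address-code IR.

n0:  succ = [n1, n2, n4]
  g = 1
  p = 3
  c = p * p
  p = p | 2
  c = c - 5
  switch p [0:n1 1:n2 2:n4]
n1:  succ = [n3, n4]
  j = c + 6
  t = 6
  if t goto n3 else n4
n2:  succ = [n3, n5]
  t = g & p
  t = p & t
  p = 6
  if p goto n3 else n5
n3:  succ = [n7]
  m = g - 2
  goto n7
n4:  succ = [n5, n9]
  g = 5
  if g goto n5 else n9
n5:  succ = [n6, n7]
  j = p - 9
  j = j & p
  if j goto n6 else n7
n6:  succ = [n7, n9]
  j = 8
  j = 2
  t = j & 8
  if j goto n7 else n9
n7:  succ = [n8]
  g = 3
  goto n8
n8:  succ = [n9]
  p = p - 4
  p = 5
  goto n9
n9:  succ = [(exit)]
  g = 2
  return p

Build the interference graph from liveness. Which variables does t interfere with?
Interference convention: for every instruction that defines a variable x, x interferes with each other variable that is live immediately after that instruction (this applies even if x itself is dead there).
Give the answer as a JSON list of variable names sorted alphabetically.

Block summaries:
  n0 def {c,g,p} use ∅
  n1 def {j,t} use {c}
  n2 def {p,t} use {g,p}
  n3 def {m} use {g}
  n4 def {g} use ∅
  n5 def {j} use {p}
  n6 def {j,t} use ∅
  n7 def {g} use ∅
  n8 def {p} use {p}
  n9 def {g} use {p}

Liveness:
  n0: in=∅ out={c,g,p}
  n1: in={c,g,p} out={g,p}
  n2: in={g,p} out={g,p}
  n3: in={g,p} out={p}
  n4: in={p} out={p}
  n5: in={p} out={p}
  n6: in={p} out={p}
  n7: in={p} out={p}
  n8: in={p} out={p}
  n9: in={p} out=∅

Interfere edges:
  c: {g,p}
  g: {c,j,p,t}
  j: {g,p,t}
  m: {p}
  p: {c,g,j,m,t}
  t: {g,j,p}

N(t) = ["g", "j", "p"]

Answer: ["g", "j", "p"]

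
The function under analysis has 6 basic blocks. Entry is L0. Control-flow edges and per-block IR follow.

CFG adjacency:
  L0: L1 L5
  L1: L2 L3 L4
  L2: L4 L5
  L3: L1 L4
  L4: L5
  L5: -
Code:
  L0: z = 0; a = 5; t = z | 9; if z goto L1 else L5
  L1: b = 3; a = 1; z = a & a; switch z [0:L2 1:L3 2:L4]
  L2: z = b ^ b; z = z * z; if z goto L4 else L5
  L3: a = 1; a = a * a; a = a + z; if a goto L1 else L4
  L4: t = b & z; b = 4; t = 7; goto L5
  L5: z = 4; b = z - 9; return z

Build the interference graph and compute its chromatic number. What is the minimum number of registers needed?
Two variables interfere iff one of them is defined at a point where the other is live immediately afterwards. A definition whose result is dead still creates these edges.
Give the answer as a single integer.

Block summaries:
  L0: def={a,t,z} ue=∅
  L1: def={a,b,z} ue=∅
  L2: def={z} ue={b}
  L3: def={a} ue={z}
  L4: def={b,t} ue={b,z}
  L5: def={b,z} ue=∅

Liveness:
  live L0: ∅→∅
  live L1: ∅→{b,z}
  live L2: {b}→{b,z}
  live L3: {b,z}→{b,z}
  live L4: {b,z}→∅
  live L5: ∅→∅

Interference:
  a: {b,z}
  b: {a,z}
  t: {z}
  z: {a,b,t}

Colouring:
  clique {a,b,z} ⇒ need ≥ 3
  3-colouring: r0={z}  r1={a,t}  r2={b}
  χ = 3

Answer: 3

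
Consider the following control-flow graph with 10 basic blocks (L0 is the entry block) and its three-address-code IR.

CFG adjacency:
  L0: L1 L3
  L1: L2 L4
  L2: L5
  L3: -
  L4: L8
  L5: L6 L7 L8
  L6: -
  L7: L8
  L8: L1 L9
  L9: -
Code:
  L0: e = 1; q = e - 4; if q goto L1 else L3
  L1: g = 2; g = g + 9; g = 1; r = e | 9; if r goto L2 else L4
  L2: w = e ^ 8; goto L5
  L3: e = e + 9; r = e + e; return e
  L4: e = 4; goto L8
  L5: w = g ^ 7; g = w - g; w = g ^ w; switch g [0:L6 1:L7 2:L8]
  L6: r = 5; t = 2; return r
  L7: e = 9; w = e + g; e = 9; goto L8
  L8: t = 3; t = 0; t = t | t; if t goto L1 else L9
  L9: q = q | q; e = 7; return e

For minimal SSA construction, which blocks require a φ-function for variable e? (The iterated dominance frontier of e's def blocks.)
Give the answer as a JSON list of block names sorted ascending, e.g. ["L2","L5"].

Answer: ["L1", "L8"]

Derivation:
idom tree: L1←L0 L2←L1 L3←L0 L4←L1 L5←L2 L6←L5 L7←L5 L8←L1 L9←L8
Dom at joins:
  L1: preds {L0,L8}: {L0} ∩ {L0,L1,L8} = {L0}; idom=L0
  L8: preds {L4,L5,L7}: {L0,L1,L4} ∩ {L0,L1,L2,L5} ∩ {L0,L1,L2,L5,L7} = {L0,L1}; idom=L1

DF derivation:
  L1←L0: walk · to L0
  L1←L8: walk L8→L1 to L0
  L8←L4: walk L4 to L1
  L8←L5: walk L5→L2 to L1
  L8←L7: walk L7→L5→L2 to L1
  DF(L0)=∅
  DF(L1)={L1}
  DF(L2)={L8}
  DF(L3)=∅
  DF(L4)={L8}
  DF(L5)={L8}
  DF(L6)=∅
  DF(L7)={L8}
  DF(L8)={L1}
  DF(L9)=∅

φ for e: defs {L0,L3,L4,L7,L9}
  DF⁺ = {L1,L8}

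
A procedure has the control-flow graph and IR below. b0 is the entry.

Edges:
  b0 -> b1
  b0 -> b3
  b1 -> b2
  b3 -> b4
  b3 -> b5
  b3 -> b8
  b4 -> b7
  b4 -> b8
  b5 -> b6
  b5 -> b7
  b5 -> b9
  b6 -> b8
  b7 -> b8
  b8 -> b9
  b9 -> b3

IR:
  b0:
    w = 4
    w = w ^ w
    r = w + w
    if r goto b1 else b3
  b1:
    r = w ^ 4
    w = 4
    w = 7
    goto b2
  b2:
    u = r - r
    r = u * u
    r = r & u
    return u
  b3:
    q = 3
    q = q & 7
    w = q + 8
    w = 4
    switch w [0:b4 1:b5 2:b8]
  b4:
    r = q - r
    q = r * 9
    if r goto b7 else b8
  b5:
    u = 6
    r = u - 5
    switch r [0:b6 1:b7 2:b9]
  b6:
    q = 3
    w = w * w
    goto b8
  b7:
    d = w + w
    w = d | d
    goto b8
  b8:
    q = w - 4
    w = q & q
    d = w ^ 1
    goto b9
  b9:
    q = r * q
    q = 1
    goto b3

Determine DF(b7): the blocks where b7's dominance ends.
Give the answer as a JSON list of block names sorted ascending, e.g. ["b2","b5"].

Answer: ["b8"]

Derivation:
idom tree: b1←b0 b2←b1 b3←b0 b4←b3 b5←b3 b6←b5 b7←b3 b8←b3 b9←b3
Join-block Dom:
  b3: preds {b0,b9}: {b0} ∩ {b0,b3,b9} = {b0}; idom=b0
  b7: preds {b4,b5}: {b0,b3,b4} ∩ {b0,b3,b5} = {b0,b3}; idom=b3
  b8: preds {b3,b4,b6,b7}: {b0,b3} ∩ {b0,b3,b4} ∩ {b0,b3,b5,b6} ∩ {b0,b3,b7} = {b0,b3}; idom=b3
  b9: preds {b5,b8}: {b0,b3,b5} ∩ {b0,b3,b8} = {b0,b3}; idom=b3

Frontier:
  join b3 pred b0: · stop@b0
  join b3 pred b9: b9→b3 stop@b0
  join b7 pred b4: b4 stop@b3
  join b7 pred b5: b5 stop@b3
  join b8 pred b3: · stop@b3
  join b8 pred b4: b4 stop@b3
  join b8 pred b6: b6→b5 stop@b3
  join b8 pred b7: b7 stop@b3
  join b9 pred b5: b5 stop@b3
  join b9 pred b8: b8 stop@b3
  DF(b0)=∅
  DF(b1)=∅
  DF(b2)=∅
  DF(b3)={b3}
  DF(b4)={b7,b8}
  DF(b5)={b7,b8,b9}
  DF(b6)={b8}
  DF(b7)={b8}
  DF(b8)={b9}
  DF(b9)={b3}

DF(b7) = ["b8"]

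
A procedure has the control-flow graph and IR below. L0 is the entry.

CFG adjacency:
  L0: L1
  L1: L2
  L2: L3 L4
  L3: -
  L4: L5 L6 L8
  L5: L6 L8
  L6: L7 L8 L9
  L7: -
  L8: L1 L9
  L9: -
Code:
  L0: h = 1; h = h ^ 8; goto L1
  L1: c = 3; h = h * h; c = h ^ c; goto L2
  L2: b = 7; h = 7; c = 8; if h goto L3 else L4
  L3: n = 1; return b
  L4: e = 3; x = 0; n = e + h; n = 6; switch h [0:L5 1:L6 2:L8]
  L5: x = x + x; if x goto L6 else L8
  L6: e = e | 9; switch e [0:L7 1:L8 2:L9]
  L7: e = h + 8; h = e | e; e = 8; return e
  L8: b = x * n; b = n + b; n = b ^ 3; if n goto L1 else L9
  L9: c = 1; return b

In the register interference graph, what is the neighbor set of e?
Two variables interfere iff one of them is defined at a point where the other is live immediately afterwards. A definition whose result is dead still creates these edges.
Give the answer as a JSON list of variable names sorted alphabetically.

def/use:
  L0 def {h} use ∅
  L1 def {c,h} use {h}
  L2 def {b,c,h} use ∅
  L3 def {n} use {b}
  L4 def {e,n,x} use {h}
  L5 def {x} use {x}
  L6 def {e} use {e}
  L7 def {e,h} use {h}
  L8 def {b,n} use {n,x}
  L9 def {c} use {b}

Backward fixpoint:
  L0: in=∅ out={h}
  L1: in={h} out=∅
  L2: in=∅ out={b,h}
  L3: in={b} out=∅
  L4: in={b,h} out={b,e,h,n,x}
  L5: in={b,e,h,n,x} out={b,e,h,n,x}
  L6: in={b,e,h,n,x} out={b,h,n,x}
  L7: in={h} out=∅
  L8: in={h,n,x} out={b,h}
  L9: in={b} out=∅

Conflict graph:
  b — {c,e,h,n,x}
  c — {b,h}
  e — {b,h,n,x}
  h — {b,c,e,n,x}
  n — {b,e,h,x}
  x — {b,e,h,n}

N(e) = ["b", "h", "n", "x"]

Answer: ["b", "h", "n", "x"]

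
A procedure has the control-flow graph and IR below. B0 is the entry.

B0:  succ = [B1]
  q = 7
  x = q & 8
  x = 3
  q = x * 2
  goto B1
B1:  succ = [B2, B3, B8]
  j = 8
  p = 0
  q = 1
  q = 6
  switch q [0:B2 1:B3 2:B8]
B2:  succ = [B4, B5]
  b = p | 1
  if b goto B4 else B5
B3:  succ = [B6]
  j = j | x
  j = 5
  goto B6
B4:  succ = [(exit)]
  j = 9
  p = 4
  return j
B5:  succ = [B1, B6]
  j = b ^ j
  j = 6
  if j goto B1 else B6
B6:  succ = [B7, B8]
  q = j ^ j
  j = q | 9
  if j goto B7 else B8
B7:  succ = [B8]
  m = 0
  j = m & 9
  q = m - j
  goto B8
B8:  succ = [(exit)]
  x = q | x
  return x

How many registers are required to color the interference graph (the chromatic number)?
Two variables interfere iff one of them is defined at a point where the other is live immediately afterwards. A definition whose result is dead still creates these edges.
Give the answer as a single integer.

Answer: 4

Working:
Block summaries:
  B0 def {q,x} use ∅
  B1 def {j,p,q} use ∅
  B2 def {b} use {p}
  B3 def {j} use {j,x}
  B4 def {j,p} use ∅
  B5 def {j} use {b,j}
  B6 def {j,q} use {j}
  B7 def {j,m,q} use ∅
  B8 def {x} use {q,x}

Backward fixpoint:
  live B0: ∅→{x}
  live B1: {x}→{j,p,q,x}
  live B2: {j,p,x}→{b,j,x}
  live B3: {j,x}→{j,x}
  live B4: ∅→∅
  live B5: {b,j,x}→{j,x}
  live B6: {j,x}→{q,x}
  live B7: {x}→{q,x}
  live B8: {q,x}→∅

Interference:
  b↔{j,x}
  j↔{b,m,p,q,x}
  m↔{j,x}
  p↔{j,q,x}
  q↔{j,p,x}
  x↔{b,j,m,p,q}

Chromatic number:
  lower bound: {j,p,q,x} mutually conflict ⇒ χ ≥ 4
  assign b→c2 j→c0 m→c2 p→c2 q→c3 x→c1 — no edge inside a register ⇒ χ ≤ 4
  χ = 4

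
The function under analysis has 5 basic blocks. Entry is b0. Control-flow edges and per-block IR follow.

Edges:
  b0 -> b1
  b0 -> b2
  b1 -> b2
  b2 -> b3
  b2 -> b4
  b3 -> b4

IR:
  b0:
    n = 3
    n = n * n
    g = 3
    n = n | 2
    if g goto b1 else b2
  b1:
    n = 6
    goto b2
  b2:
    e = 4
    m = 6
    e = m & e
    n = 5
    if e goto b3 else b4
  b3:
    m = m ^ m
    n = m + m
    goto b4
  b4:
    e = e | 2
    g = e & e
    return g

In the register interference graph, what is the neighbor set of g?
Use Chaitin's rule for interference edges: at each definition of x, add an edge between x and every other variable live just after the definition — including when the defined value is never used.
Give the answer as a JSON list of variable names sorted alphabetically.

Per-block:
  b0: {g,n} / ∅
  b1: {n} / ∅
  b2: {e,m,n} / ∅
  b3: {m,n} / {m}
  b4: {e,g} / {e}

Liveness:
  b0 li=∅ lo=∅
  b1 li=∅ lo=∅
  b2 li=∅ lo={e,m}
  b3 li={e,m} lo={e}
  b4 li={e} lo=∅

Interfere edges:
  e: {m,n}
  g: {n}
  m: {e,n}
  n: {e,g,m}

N(g) = ["n"]

Answer: ["n"]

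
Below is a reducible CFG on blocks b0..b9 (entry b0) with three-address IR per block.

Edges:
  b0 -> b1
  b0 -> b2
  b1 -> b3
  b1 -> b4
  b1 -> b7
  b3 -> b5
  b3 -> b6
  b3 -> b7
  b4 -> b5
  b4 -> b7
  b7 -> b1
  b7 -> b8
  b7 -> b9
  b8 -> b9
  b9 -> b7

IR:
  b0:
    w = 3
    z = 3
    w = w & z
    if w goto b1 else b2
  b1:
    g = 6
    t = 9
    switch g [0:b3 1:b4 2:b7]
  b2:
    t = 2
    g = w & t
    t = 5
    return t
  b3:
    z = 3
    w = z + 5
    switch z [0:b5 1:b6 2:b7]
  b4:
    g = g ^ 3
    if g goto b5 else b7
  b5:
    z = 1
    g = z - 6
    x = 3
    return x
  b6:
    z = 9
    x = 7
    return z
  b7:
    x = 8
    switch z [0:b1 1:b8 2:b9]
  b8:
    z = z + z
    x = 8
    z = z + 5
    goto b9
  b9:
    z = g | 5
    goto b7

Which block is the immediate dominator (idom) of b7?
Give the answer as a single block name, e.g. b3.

Answer: b1

Working:
idom tree: b1←b0 b2←b0 b3←b1 b4←b1 b5←b1 b6←b3 b7←b1 b8←b7 b9←b7
Join-block Dom:
  b1: preds {b0,b7}: {b0} ∩ {b0,b1,b7} = {b0}; idom=b0
  b5: preds {b3,b4}: {b0,b1,b3} ∩ {b0,b1,b4} = {b0,b1}; idom=b1
  b7: preds {b1,b3,b4,b9}: {b0,b1} ∩ {b0,b1,b3} ∩ {b0,b1,b4} ∩ {b0,b1,b7,b9} = {b0,b1}; idom=b1
  b9: preds {b7,b8}: {b0,b1,b7} ∩ {b0,b1,b7,b8} = {b0,b1,b7}; idom=b7

idom(b7) = b1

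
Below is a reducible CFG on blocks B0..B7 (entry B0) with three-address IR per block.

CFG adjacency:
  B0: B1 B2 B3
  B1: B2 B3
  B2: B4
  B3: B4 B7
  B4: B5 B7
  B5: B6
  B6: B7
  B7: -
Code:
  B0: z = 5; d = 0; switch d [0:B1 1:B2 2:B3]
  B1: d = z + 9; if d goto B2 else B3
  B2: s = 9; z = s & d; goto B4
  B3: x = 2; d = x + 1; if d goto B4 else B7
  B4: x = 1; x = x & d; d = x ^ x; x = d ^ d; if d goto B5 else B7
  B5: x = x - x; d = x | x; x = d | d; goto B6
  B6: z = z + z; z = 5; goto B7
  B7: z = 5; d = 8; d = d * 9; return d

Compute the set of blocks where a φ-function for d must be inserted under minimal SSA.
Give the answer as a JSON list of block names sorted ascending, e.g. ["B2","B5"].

idom tree: B1←B0 B2←B0 B3←B0 B4←B0 B5←B4 B6←B5 B7←B0
Dom∩ at merges:
  B2: preds {B0,B1}: {B0} ∩ {B0,B1} = {B0}; idom=B0
  B3: preds {B0,B1}: {B0} ∩ {B0,B1} = {B0}; idom=B0
  B4: preds {B2,B3}: {B0,B2} ∩ {B0,B3} = {B0}; idom=B0
  B7: preds {B3,B4,B6}: {B0,B3} ∩ {B0,B4} ∩ {B0,B4,B5,B6} = {B0}; idom=B0

Frontier:
  B2←B0: walk · to B0
  B2←B1: walk B1 to B0
  B3←B0: walk · to B0
  B3←B1: walk B1 to B0
  B4←B2: walk B2 to B0
  B4←B3: walk B3 to B0
  B7←B3: walk B3 to B0
  B7←B4: walk B4 to B0
  B7←B6: walk B6→B5→B4 to B0
  B0: DF=∅
  B1: DF={B2,B3}
  B2: DF={B4}
  B3: DF={B4,B7}
  B4: DF={B7}
  B5: DF={B7}
  B6: DF={B7}
  B7: DF=∅

φ for d: defs {B0,B1,B3,B4,B5,B7}
  DF⁺ = {B2,B3,B4,B7}

Answer: ["B2", "B3", "B4", "B7"]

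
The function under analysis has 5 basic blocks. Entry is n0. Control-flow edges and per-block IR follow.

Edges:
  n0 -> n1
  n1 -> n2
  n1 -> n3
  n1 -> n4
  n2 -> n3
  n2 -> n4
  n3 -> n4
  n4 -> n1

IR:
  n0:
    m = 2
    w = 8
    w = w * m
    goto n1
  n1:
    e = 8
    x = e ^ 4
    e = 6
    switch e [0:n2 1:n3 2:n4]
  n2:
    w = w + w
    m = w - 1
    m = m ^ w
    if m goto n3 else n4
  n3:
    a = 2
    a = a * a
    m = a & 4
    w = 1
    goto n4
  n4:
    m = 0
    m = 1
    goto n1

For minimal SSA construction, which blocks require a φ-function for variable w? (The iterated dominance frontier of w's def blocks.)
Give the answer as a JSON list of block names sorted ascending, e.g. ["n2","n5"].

idom tree: n1←n0 n2←n1 n3←n1 n4←n1
Dom∩ at merges:
  n1: preds {n0,n4}: {n0} ∩ {n0,n1,n4} = {n0}; idom=n0
  n3: preds {n1,n2}: {n0,n1} ∩ {n0,n1,n2} = {n0,n1}; idom=n1
  n4: preds {n1,n2,n3}: {n0,n1} ∩ {n0,n1,n2} ∩ {n0,n1,n3} = {n0,n1}; idom=n1

Frontier:
  join n1 pred n0: · stop@n0
  join n1 pred n4: n4→n1 stop@n0
  join n3 pred n1: · stop@n1
  join n3 pred n2: n2 stop@n1
  join n4 pred n1: · stop@n1
  join n4 pred n2: n2 stop@n1
  join n4 pred n3: n3 stop@n1
  DF(n0)=∅
  DF(n1)={n1}
  DF(n2)={n3,n4}
  DF(n3)={n4}
  DF(n4)={n1}

φ for w: defs {n0,n2,n3}
  DF⁺ = {n1,n3,n4}

Answer: ["n1", "n3", "n4"]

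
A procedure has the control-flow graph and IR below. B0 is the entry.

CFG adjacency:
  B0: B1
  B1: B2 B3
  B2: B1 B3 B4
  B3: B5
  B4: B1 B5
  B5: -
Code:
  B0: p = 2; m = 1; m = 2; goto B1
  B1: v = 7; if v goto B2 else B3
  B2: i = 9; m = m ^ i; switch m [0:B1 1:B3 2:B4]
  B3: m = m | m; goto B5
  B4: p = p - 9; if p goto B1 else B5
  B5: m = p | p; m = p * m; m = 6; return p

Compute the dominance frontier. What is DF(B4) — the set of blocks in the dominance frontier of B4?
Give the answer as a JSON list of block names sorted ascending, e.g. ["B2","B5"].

idom tree: B1←B0 B2←B1 B3←B1 B4←B2 B5←B1
Join-block Dom:
  B1: preds {B0,B2,B4}: {B0} ∩ {B0,B1,B2} ∩ {B0,B1,B2,B4} = {B0}; idom=B0
  B3: preds {B1,B2}: {B0,B1} ∩ {B0,B1,B2} = {B0,B1}; idom=B1
  B5: preds {B3,B4}: {B0,B1,B3} ∩ {B0,B1,B2,B4} = {B0,B1}; idom=B1

DF derivation:
  B1←B0: walk · to B0
  B1←B2: walk B2→B1 to B0
  B1←B4: walk B4→B2→B1 to B0
  B3←B1: walk · to B1
  B3←B2: walk B2 to B1
  B5←B3: walk B3 to B1
  B5←B4: walk B4→B2 to B1
  DF(B0)=∅
  DF(B1)={B1}
  DF(B2)={B1,B3,B5}
  DF(B3)={B5}
  DF(B4)={B1,B5}
  DF(B5)=∅

DF(B4) = ["B1", "B5"]

Answer: ["B1", "B5"]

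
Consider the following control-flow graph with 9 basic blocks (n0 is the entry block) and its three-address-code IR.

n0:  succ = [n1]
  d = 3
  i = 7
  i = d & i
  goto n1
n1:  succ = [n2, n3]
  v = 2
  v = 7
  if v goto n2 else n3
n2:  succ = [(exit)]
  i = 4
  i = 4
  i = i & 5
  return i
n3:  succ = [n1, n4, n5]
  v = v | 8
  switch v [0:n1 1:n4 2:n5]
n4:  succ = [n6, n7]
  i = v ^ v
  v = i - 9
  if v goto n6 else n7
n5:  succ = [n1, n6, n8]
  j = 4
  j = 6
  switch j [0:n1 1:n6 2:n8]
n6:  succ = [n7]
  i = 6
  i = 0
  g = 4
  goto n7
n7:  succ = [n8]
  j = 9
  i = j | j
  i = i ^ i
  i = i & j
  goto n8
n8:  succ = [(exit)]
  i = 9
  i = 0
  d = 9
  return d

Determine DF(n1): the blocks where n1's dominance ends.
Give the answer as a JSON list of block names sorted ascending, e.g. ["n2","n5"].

idom tree: n1←n0 n2←n1 n3←n1 n4←n3 n5←n3 n6←n3 n7←n3 n8←n3
Dom at joins:
  n1: preds {n0,n3,n5}: {n0} ∩ {n0,n1,n3} ∩ {n0,n1,n3,n5} = {n0}; idom=n0
  n6: preds {n4,n5}: {n0,n1,n3,n4} ∩ {n0,n1,n3,n5} = {n0,n1,n3}; idom=n3
  n7: preds {n4,n6}: {n0,n1,n3,n4} ∩ {n0,n1,n3,n6} = {n0,n1,n3}; idom=n3
  n8: preds {n5,n7}: {n0,n1,n3,n5} ∩ {n0,n1,n3,n7} = {n0,n1,n3}; idom=n3

DF walk-up:
  join n1 pred n0: · stop@n0
  join n1 pred n3: n3→n1 stop@n0
  join n1 pred n5: n5→n3→n1 stop@n0
  join n6 pred n4: n4 stop@n3
  join n6 pred n5: n5 stop@n3
  join n7 pred n4: n4 stop@n3
  join n7 pred n6: n6 stop@n3
  join n8 pred n5: n5 stop@n3
  join n8 pred n7: n7 stop@n3
  n0 → ∅
  n1 → {n1}
  n2 → ∅
  n3 → {n1}
  n4 → {n6,n7}
  n5 → {n1,n6,n8}
  n6 → {n7}
  n7 → {n8}
  n8 → ∅

DF(n1) = ["n1"]

Answer: ["n1"]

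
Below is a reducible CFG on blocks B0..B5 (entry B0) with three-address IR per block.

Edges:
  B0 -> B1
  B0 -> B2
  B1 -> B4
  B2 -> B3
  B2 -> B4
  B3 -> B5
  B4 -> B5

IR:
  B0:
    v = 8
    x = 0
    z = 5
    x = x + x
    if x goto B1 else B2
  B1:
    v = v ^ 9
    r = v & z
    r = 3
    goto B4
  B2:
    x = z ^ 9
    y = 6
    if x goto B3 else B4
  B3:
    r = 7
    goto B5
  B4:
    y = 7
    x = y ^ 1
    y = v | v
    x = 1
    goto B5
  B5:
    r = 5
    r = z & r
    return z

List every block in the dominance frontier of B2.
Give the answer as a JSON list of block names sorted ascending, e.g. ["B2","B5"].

Answer: ["B4", "B5"]

Analysis:
idom tree: B1←B0 B2←B0 B3←B2 B4←B0 B5←B0
Join-block Dom:
  B4: preds {B1,B2}: {B0,B1} ∩ {B0,B2} = {B0}; idom=B0
  B5: preds {B3,B4}: {B0,B2,B3} ∩ {B0,B4} = {B0}; idom=B0

DF derivation:
  join B4 pred B1: B1 stop@B0
  join B4 pred B2: B2 stop@B0
  join B5 pred B3: B3→B2 stop@B0
  join B5 pred B4: B4 stop@B0
  B0 → ∅
  B1 → {B4}
  B2 → {B4,B5}
  B3 → {B5}
  B4 → {B5}
  B5 → ∅

DF(B2) = ["B4", "B5"]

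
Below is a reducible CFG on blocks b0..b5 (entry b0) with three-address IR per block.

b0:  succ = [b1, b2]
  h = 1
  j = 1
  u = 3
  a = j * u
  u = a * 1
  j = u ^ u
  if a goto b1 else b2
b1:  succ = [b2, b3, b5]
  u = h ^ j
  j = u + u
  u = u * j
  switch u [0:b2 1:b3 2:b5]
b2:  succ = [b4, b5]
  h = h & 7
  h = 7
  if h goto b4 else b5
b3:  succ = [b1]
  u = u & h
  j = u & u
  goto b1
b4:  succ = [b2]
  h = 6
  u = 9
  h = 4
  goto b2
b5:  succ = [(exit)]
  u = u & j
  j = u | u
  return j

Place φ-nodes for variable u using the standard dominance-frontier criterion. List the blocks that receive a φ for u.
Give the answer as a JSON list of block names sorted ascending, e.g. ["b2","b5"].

idom tree: b1←b0 b2←b0 b3←b1 b4←b2 b5←b0
Dom at joins:
  b1: preds {b0,b3}: {b0} ∩ {b0,b1,b3} = {b0}; idom=b0
  b2: preds {b0,b1,b4}: {b0} ∩ {b0,b1} ∩ {b0,b2,b4} = {b0}; idom=b0
  b5: preds {b1,b2}: {b0,b1} ∩ {b0,b2} = {b0}; idom=b0

Frontier:
  b1←b0: walk · to b0
  b1←b3: walk b3→b1 to b0
  b2←b0: walk · to b0
  b2←b1: walk b1 to b0
  b2←b4: walk b4→b2 to b0
  b5←b1: walk b1 to b0
  b5←b2: walk b2 to b0
  b0: DF=∅
  b1: DF={b1,b2,b5}
  b2: DF={b2,b5}
  b3: DF={b1}
  b4: DF={b2}
  b5: DF=∅

φ for u: defs {b0,b1,b3,b4,b5}
  DF⁺ = {b1,b2,b5}

Answer: ["b1", "b2", "b5"]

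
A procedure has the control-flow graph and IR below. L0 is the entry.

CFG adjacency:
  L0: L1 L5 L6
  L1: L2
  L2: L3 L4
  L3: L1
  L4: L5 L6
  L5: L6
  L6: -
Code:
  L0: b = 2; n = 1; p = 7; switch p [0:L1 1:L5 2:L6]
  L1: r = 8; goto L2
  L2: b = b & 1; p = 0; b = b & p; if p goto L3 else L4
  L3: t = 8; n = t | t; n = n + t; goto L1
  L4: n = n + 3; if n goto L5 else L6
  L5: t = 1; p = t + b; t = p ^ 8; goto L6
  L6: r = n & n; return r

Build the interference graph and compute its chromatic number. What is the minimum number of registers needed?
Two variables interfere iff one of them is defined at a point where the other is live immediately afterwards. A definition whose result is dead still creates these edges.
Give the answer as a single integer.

Answer: 3

Analysis:
Per-block:
  L0: def={b,n,p} ue=∅
  L1: def={r} ue=∅
  L2: def={b,p} ue={b}
  L3: def={n,t} ue=∅
  L4: def={n} ue={n}
  L5: def={p,t} ue={b}
  L6: def={r} ue={n}

Backward fixpoint:
  L0: in=∅ out={b,n}
  L1: in={b,n} out={b,n}
  L2: in={b,n} out={b,n}
  L3: in={b} out={b,n}
  L4: in={b,n} out={b,n}
  L5: in={b,n} out={n}
  L6: in={n} out=∅

Interference:
  b↔{n,p,r,t}
  n↔{b,p,r,t}
  p↔{b,n}
  r↔{b,n}
  t↔{b,n}

Registers:
  {b,n,p} pairwise interfere (3-clique) ⇒ χ ≥ 3
  assign b→R0 n→R1 p→R2 r→R2 t→R2 — no edge inside a register ⇒ χ ≤ 3
  χ = 3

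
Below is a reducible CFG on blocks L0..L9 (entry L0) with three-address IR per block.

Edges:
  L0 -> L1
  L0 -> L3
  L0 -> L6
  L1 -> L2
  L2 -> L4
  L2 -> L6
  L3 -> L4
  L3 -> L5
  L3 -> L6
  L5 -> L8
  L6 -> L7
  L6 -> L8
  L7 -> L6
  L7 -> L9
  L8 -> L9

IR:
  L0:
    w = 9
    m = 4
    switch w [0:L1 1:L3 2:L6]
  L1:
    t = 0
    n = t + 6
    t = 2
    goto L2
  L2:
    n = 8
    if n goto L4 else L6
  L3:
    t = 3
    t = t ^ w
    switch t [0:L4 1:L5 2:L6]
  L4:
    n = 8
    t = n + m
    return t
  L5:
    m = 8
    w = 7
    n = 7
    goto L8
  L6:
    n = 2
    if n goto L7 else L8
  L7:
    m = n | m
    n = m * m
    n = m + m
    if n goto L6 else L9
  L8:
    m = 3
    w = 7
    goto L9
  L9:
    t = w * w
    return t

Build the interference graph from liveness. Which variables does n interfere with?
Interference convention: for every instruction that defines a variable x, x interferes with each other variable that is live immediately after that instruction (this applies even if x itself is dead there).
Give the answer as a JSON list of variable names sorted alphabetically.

Answer: ["m", "w"]

Working:
Block summaries:
  L0: {m,w} / ∅
  L1: {n,t} / ∅
  L2: {n} / ∅
  L3: {t} / {w}
  L4: {n,t} / {m}
  L5: {m,n,w} / ∅
  L6: {n} / ∅
  L7: {m,n} / {m,n}
  L8: {m,w} / ∅
  L9: {t} / {w}

Liveness:
  L0: in=∅ out={m,w}
  L1: in={m,w} out={m,w}
  L2: in={m,w} out={m,w}
  L3: in={m,w} out={m,w}
  L4: in={m} out=∅
  L5: in=∅ out=∅
  L6: in={m,w} out={m,n,w}
  L7: in={m,n,w} out={m,w}
  L8: in=∅ out={w}
  L9: in={w} out=∅

Conflict graph:
  m: {n,t,w}
  n: {m,w}
  t: {m,w}
  w: {m,n,t}

N(n) = ["m", "w"]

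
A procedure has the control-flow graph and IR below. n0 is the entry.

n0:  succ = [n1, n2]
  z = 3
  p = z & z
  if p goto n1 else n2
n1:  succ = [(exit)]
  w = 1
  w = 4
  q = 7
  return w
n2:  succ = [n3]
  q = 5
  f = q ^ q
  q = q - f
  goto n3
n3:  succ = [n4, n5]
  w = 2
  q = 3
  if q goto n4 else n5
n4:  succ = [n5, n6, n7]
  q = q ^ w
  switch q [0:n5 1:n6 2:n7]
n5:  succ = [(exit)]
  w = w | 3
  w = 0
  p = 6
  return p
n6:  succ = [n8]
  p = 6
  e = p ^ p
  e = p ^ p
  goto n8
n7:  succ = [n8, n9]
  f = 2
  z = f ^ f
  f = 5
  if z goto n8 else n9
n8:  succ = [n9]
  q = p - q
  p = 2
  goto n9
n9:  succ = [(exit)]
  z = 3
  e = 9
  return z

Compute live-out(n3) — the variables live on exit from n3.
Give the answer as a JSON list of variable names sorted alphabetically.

Answer: ["p", "q", "w"]

Derivation:
Per-block:
  n0: def={p,z} ue=∅
  n1: def={q,w} ue=∅
  n2: def={f,q} ue=∅
  n3: def={q,w} ue=∅
  n4: def={q} ue={q,w}
  n5: def={p,w} ue={w}
  n6: def={e,p} ue=∅
  n7: def={f,z} ue=∅
  n8: def={p,q} ue={p,q}
  n9: def={e,z} ue=∅

Backward fixpoint:
  n0 li=∅ lo={p}
  n1 li=∅ lo=∅
  n2 li={p} lo={p}
  n3 li={p} lo={p,q,w}
  n4 li={p,q,w} lo={p,q,w}
  n5 li={w} lo=∅
  n6 li={q} lo={p,q}
  n7 li={p,q} lo={p,q}
  n8 li={p,q} lo=∅
  n9 li=∅ lo=∅

live-out(n3) = ["p", "q", "w"]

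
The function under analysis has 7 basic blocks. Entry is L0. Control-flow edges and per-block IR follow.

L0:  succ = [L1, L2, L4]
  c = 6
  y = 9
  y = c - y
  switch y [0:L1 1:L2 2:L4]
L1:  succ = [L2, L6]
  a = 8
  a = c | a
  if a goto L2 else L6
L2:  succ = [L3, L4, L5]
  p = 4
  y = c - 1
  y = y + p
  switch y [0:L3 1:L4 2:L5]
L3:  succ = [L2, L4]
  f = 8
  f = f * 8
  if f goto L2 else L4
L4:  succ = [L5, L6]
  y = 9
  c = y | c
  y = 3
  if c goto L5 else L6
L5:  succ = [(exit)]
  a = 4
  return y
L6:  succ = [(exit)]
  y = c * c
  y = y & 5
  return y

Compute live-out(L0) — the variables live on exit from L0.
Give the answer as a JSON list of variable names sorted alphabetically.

def/use:
  L0 def {c,y} use ∅
  L1 def {a} use {c}
  L2 def {p,y} use {c}
  L3 def {f} use ∅
  L4 def {c,y} use {c}
  L5 def {a} use {y}
  L6 def {y} use {c}

Live sets:
  live L0: ∅→{c}
  live L1: {c}→{c}
  live L2: {c}→{c,y}
  live L3: {c}→{c}
  live L4: {c}→{c,y}
  live L5: {y}→∅
  live L6: {c}→∅

live-out(L0) = ["c"]

Answer: ["c"]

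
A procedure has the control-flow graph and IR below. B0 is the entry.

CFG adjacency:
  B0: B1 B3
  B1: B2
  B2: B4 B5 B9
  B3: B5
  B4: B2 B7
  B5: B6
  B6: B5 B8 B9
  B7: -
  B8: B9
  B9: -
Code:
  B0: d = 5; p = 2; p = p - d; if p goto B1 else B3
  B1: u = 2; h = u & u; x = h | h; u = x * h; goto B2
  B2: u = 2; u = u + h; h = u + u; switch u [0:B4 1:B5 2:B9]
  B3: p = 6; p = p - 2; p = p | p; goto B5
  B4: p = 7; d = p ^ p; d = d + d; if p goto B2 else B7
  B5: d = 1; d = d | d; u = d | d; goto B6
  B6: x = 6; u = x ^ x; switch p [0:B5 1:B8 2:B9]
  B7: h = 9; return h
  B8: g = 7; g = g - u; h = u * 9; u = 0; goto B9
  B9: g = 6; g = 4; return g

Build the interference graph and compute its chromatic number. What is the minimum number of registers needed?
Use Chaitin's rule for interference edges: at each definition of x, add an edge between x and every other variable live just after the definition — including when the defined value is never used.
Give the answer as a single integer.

def/use:
  B0: {d,p} / ∅
  B1: {h,u,x} / ∅
  B2: {h,u} / {h}
  B3: {p} / ∅
  B4: {d,p} / ∅
  B5: {d,u} / ∅
  B6: {u,x} / {p}
  B7: {h} / ∅
  B8: {g,h,u} / {u}
  B9: {g} / ∅

Backward fixpoint:
  live B0: ∅→{p}
  live B1: {p}→{h,p}
  live B2: {h,p}→{h,p}
  live B3: ∅→{p}
  live B4: {h}→{h,p}
  live B5: {p}→{p}
  live B6: {p}→{p,u}
  live B7: ∅→∅
  live B8: {u}→∅
  live B9: ∅→∅

Interfere edges:
  d — {h,p}
  g — {u}
  h — {d,p,u,x}
  p — {d,h,u,x}
  u — {g,h,p}
  x — {h,p}

Chromatic number:
  lower bound: {d,h,p} mutually conflict ⇒ χ ≥ 3
  assign d→r2 g→r0 h→r0 p→r1 u→r2 x→r2 — no edge inside a register ⇒ χ ≤ 3
  χ = 3

Answer: 3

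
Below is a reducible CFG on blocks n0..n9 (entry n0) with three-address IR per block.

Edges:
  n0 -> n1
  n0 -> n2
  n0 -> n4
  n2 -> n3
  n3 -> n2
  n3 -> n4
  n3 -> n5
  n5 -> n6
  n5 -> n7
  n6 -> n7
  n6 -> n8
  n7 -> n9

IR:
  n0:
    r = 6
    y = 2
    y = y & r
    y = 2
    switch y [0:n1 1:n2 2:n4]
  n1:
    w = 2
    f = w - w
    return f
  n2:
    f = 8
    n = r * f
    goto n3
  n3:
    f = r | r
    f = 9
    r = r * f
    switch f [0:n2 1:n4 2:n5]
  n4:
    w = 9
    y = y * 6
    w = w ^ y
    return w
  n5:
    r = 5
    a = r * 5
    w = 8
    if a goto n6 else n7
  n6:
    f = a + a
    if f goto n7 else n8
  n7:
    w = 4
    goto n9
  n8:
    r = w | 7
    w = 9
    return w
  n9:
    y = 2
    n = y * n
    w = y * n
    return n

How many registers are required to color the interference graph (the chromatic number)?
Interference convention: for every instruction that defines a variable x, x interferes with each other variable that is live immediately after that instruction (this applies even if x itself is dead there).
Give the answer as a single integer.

Per-block:
  n0 def {r,y} use ∅
  n1 def {f,w} use ∅
  n2 def {f,n} use {r}
  n3 def {f,r} use {r}
  n4 def {w,y} use {y}
  n5 def {a,r,w} use ∅
  n6 def {f} use {a}
  n7 def {w} use ∅
  n8 def {r,w} use {w}
  n9 def {n,w,y} use {n}

Backward fixpoint:
  live n0: ∅→{r,y}
  live n1: ∅→∅
  live n2: {r,y}→{n,r,y}
  live n3: {n,r,y}→{n,r,y}
  live n4: {y}→∅
  live n5: {n}→{a,n,w}
  live n6: {a,n,w}→{n,w}
  live n7: {n}→{n}
  live n8: {w}→∅
  live n9: {n}→∅

Conflict graph:
  a: {n,w}
  f: {n,r,w,y}
  n: {a,f,r,w,y}
  r: {f,n,y}
  w: {a,f,n,y}
  y: {f,n,r,w}

Chromatic number:
  clique {f,n,r,y} ⇒ need ≥ 4
  assign a→c1 f→c1 n→c0 r→c2 w→c2 y→c3 — no edge inside a register ⇒ χ ≤ 4
  χ = 4

Answer: 4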